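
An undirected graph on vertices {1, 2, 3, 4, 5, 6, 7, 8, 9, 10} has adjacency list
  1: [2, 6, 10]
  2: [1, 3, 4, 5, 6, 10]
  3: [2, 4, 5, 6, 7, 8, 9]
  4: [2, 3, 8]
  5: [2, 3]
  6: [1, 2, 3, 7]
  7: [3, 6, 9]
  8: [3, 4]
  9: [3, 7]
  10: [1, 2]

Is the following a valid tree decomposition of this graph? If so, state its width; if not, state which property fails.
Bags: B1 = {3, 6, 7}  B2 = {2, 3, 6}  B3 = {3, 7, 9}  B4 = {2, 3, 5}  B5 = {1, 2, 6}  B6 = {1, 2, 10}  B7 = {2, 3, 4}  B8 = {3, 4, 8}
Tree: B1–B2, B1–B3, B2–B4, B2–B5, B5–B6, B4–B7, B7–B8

Vertex coverage: the bags together contain {1, 2, 3, 4, 5, 6, 7, 8, 9, 10}, the full vertex set. Edge coverage: each edge of G has both endpoints in at least one bag. Running intersection: for every vertex, the bags containing it form a connected subtree. All three properties hold, so this is a valid tree decomposition of width max|bag| − 1 = 2, and hence tw(G) ≤ 2.

Yes; width 2.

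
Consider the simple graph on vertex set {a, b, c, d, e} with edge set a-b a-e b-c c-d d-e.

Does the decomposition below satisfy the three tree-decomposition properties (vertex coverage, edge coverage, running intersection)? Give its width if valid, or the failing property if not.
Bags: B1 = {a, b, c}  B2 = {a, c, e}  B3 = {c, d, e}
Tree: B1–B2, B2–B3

Every vertex of G appears in some bag (union = {a, b, c, d, e}); every edge is covered by a bag; and for each vertex v the set of bags containing v is connected in the bag tree. The decomposition is therefore valid. The largest bag has 3 vertices, so the width is 2.

Yes; width 2.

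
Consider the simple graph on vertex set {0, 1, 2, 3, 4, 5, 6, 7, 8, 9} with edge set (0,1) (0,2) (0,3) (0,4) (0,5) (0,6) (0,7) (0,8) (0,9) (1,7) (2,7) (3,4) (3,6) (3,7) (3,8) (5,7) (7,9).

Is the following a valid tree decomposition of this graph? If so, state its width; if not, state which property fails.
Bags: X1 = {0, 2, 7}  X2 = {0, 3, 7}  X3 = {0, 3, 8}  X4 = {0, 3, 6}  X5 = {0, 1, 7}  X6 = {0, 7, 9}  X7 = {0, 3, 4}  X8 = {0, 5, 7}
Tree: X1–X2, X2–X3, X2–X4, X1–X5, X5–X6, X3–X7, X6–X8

Vertex coverage: the bags together contain {0, 1, 2, 3, 4, 5, 6, 7, 8, 9}, the full vertex set. Edge coverage: each edge of G has both endpoints in at least one bag. Running intersection: for every vertex, the bags containing it form a connected subtree. All three properties hold, so this is a valid tree decomposition of width max|bag| − 1 = 2, and hence tw(G) ≤ 2.

Yes; width 2.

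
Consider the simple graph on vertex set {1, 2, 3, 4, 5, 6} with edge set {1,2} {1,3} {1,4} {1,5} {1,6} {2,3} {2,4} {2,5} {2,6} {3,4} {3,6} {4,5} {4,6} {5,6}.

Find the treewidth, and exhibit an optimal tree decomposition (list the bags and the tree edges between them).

Each bag holds 5 vertices, so the decomposition has width 4, which upper-bounds the treewidth. For the lower bound, the 5 vertices {1, 2, 3, 4, 6} are pairwise adjacent, and any tree decomposition puts a clique entirely inside one bag — forcing width ≥ 4. Combining the bounds, tw(G) = 4.

Treewidth 4.
One such decomposition:
Bags: B1 = {1, 2, 3, 4, 6}  B2 = {1, 2, 4, 5, 6}
Tree: B1–B2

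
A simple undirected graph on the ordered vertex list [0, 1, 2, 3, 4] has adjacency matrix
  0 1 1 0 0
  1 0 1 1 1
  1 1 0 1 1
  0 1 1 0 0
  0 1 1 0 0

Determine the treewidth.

2

A width-2 tree decomposition is:
Bags: B1 = {0, 1, 2}  B2 = {1, 2, 3}  B3 = {1, 2, 4}
Tree: B1–B2, B1–B3
The largest bag has 3 vertices, giving width 2; this decomposition certifies tw(G) ≤ 2. Conversely, {0, 1, 2} is a clique of size 3, and the vertices of any clique must share a bag in every tree decomposition; so some bag has ≥ 3 vertices and tw(G) ≥ 2. Combining the bounds, tw(G) = 2.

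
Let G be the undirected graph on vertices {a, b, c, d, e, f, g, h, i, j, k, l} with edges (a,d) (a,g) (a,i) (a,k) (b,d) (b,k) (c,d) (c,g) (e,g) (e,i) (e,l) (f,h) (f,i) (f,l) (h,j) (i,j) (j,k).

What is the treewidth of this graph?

3

A width-3 tree decomposition is:
Bags: B1 = {e, f, h, l}  B2 = {e, f, h, i}  B3 = {e, h, i, j}  B4 = {e, g, i, j}  B5 = {a, g, i, j}  B6 = {a, g, j, k}  B7 = {a, c, g, k}  B8 = {a, c, d, k}  B9 = {b, c, d, k}
Tree: B1–B2, B2–B3, B3–B4, B4–B5, B5–B6, B6–B7, B7–B8, B8–B9
The largest bag has 4 vertices, giving width 3; this decomposition certifies tw(G) ≤ 3. For the lower bound: the 4 vertex sets {f,h,l}, {e}, {i}, {a,g,j,k} are disjoint, each induces a connected subgraph, and every pair is joined by at least one edge of G. Contracting each set to a single vertex therefore yields K_{4} as a minor, and since treewidth is minor-monotone, tw(G) ≥ tw(K_{4}) = 3. The upper and lower bounds meet at 3, so that is the treewidth.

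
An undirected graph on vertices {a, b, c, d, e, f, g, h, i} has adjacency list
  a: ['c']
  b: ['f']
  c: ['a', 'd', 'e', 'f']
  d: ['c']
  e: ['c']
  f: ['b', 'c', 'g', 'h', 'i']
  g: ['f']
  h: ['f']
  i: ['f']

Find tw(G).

A width-1 tree decomposition is:
Bags: B1 = {c, d}  B2 = {a, c}  B3 = {c, f}  B4 = {b, f}  B5 = {c, e}  B6 = {f, h}  B7 = {f, g}  B8 = {f, i}
Tree: B1–B2, B1–B3, B3–B4, B2–B5, B4–B6, B6–B7, B6–B8
Each bag holds 2 vertices, so the decomposition has width 1, which upper-bounds the treewidth. Since G has at least one edge (e.g. c–d), it is not an edgeless graph, so tw(G) ≥ 1. Therefore the treewidth is 1.

1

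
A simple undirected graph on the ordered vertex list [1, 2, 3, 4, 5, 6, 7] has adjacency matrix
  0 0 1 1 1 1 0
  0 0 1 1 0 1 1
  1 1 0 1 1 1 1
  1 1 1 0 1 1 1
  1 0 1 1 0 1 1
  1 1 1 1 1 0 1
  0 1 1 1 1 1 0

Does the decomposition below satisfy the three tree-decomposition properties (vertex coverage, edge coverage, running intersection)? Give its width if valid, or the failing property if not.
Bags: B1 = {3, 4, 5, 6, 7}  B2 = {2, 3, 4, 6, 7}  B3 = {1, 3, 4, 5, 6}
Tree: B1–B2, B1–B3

Every vertex of G appears in some bag (union = {1, 2, 3, 4, 5, 6, 7}); every edge is covered by a bag; and for each vertex v the set of bags containing v is connected in the bag tree. The decomposition is therefore valid. The largest bag has 5 vertices, so the width is 4.

Yes; width 4.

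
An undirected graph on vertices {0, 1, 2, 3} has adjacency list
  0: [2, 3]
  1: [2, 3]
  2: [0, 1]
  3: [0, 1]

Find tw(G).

2

A width-2 tree decomposition is:
Bags: B1 = {0, 1, 2}  B2 = {0, 1, 3}
Tree: B1–B2
Every bag has size at most 3, so the width is 3 − 1 = 2 and tw(G) ≤ 2. Since 1–2–0–3–1 is a cycle in G, G is not acyclic. Forests are exactly the graphs of treewidth ≤ 1, so tw(G) ≥ 2. Therefore the treewidth is 2.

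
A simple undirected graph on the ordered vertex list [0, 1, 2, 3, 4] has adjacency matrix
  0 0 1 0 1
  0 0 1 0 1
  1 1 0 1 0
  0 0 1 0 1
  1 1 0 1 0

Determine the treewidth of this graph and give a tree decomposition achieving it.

The largest bag has 3 vertices, giving width 2; this decomposition certifies tw(G) ≤ 2. For the lower bound, G contains the cycle 2–1–4–3–2, so G is not a forest; only forests have treewidth ≤ 1, hence tw(G) ≥ 2. Therefore the treewidth is 2.

Treewidth 2.
One optimal decomposition is:
Bags: B1 = {1, 2, 4}  B2 = {2, 3, 4}  B3 = {0, 2, 4}
Tree: B1–B2, B2–B3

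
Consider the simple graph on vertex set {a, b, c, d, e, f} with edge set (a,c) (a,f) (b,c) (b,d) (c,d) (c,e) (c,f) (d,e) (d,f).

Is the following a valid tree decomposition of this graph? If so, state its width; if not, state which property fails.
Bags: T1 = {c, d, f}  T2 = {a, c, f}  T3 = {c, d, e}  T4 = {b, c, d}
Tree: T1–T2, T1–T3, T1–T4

Checking the three conditions: (i) the bags cover all of {a, b, c, d, e, f}; (ii) for each edge, some bag contains both endpoints; (iii) the bags containing any fixed vertex form a subtree. All hold, so the decomposition is valid with width 3 − 1 = 2.

Yes; width 2.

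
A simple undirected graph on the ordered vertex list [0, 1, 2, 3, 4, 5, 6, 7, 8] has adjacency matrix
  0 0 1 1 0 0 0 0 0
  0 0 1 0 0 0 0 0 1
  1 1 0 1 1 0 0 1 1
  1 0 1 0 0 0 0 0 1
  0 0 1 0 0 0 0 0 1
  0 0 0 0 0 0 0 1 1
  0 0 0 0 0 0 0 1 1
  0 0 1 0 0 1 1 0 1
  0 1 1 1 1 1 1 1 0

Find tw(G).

A width-2 tree decomposition is:
Bags: B1 = {2, 7, 8}  B2 = {6, 7, 8}  B3 = {2, 4, 8}  B4 = {5, 7, 8}  B5 = {2, 3, 8}  B6 = {1, 2, 8}  B7 = {0, 2, 3}
Tree: B1–B2, B1–B3, B1–B4, B1–B5, B5–B6, B5–B7
Each bag holds 3 vertices, so the decomposition has width 2, which upper-bounds the treewidth. On the other hand G contains the 3-clique {0, 2, 3}. A clique must lie in a single bag of any decomposition, so no decomposition can have width below 2. Hence tw(G) = 2 exactly.

2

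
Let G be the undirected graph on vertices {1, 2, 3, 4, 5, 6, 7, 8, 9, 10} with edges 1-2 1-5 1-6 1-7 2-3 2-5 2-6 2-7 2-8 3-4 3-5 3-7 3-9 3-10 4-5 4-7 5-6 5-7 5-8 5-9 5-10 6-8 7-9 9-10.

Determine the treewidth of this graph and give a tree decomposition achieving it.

Each bag holds 4 vertices, so the decomposition has width 3, which upper-bounds the treewidth. On the other hand G contains the 4-clique {3, 5, 9, 10}. A clique must lie in a single bag of any decomposition, so no decomposition can have width below 3. Therefore the treewidth is 3.

Treewidth 3.
One optimal decomposition is:
Bags: B1 = {2, 3, 5, 7}  B2 = {1, 2, 5, 7}  B3 = {1, 2, 5, 6}  B4 = {3, 4, 5, 7}  B5 = {3, 5, 7, 9}  B6 = {2, 5, 6, 8}  B7 = {3, 5, 9, 10}
Tree: B1–B2, B2–B3, B1–B4, B4–B5, B3–B6, B5–B7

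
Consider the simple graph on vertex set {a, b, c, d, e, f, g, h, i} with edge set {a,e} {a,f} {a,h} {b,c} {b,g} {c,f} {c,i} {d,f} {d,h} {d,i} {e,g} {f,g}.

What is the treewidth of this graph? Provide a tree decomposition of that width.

Every bag has size at most 4, so the width is 4 − 1 = 3 and tw(G) ≤ 3. For the lower bound: the 4 vertex sets {b,c,i}, {g}, {f}, {a,d,e,h} are disjoint, each induces a connected subgraph, and every pair is joined by at least one edge of G. Contracting each set to a single vertex therefore yields K_{4} as a minor, and since treewidth is minor-monotone, tw(G) ≥ tw(K_{4}) = 3. Therefore the treewidth is 3.

Treewidth 3.
One such decomposition:
Bags: B1 = {b, c, g, i}  B2 = {c, f, g, i}  B3 = {d, f, g, i}  B4 = {d, e, f, g}  B5 = {a, d, e, f}  B6 = {a, d, e, h}
Tree: B1–B2, B2–B3, B3–B4, B4–B5, B5–B6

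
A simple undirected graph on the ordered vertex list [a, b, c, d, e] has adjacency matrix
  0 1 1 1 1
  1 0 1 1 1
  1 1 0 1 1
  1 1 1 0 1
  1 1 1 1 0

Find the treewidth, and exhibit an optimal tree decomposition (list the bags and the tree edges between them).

A single bag containing all 5 vertices is trivially a valid decomposition of width 4. For the lower bound, the 5 vertices {a, b, c, d, e} are pairwise adjacent, and any tree decomposition puts a clique entirely inside one bag — forcing width ≥ 4. Hence tw(G) = 4 exactly.

Treewidth 4.
Bags: B1 = {a, b, c, d, e}
Tree: (single bag)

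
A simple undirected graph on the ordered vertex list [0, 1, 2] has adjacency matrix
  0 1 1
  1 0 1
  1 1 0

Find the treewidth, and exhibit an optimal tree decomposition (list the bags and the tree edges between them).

Treewidth 2.
One such decomposition:
Bags: B1 = {0, 1, 2}
Tree: (single bag)

A single bag containing all 3 vertices is trivially a valid decomposition of width 2. On the other hand G contains the 3-clique {0, 1, 2}. A clique must lie in a single bag of any decomposition, so no decomposition can have width below 2. Hence tw(G) = 2 exactly.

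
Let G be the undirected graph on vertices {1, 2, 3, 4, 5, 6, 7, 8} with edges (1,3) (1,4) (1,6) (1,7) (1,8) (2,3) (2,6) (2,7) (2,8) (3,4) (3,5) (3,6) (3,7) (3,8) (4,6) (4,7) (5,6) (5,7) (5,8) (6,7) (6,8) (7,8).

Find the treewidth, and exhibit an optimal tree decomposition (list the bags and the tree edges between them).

Treewidth 4.
One optimal decomposition is:
Bags: B1 = {2, 3, 6, 7, 8}  B2 = {1, 3, 6, 7, 8}  B3 = {1, 3, 4, 6, 7}  B4 = {3, 5, 6, 7, 8}
Tree: B1–B2, B2–B3, B1–B4

The largest bag has 5 vertices, giving width 4; this decomposition certifies tw(G) ≤ 4. Conversely, {1, 3, 6, 7, 8} is a clique of size 5, and the vertices of any clique must share a bag in every tree decomposition; so some bag has ≥ 5 vertices and tw(G) ≥ 4. Therefore the treewidth is 4.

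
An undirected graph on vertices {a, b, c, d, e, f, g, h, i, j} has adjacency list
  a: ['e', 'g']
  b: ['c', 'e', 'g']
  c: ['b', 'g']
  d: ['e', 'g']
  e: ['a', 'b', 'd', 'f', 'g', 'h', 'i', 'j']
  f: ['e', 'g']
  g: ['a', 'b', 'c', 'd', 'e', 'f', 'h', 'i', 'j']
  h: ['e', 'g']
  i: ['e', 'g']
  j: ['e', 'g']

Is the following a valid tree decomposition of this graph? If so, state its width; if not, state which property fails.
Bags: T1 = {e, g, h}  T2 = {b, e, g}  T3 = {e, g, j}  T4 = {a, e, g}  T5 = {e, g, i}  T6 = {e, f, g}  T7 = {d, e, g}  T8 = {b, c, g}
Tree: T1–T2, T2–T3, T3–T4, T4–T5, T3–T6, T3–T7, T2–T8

Every vertex of G appears in some bag (union = {a, b, c, d, e, f, g, h, i, j}); every edge is covered by a bag; and for each vertex v the set of bags containing v is connected in the bag tree. The decomposition is therefore valid. The largest bag has 3 vertices, so the width is 2.

Yes; width 2.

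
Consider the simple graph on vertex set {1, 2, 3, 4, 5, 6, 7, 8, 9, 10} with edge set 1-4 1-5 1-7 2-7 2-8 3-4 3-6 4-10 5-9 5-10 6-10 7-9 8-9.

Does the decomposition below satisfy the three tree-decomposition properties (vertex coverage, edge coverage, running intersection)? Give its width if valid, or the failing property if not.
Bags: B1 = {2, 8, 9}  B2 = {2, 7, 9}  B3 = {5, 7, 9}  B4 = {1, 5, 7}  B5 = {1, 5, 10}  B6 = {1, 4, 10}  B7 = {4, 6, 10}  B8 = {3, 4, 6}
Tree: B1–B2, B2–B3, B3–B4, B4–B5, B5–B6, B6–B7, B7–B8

Every vertex of G appears in some bag (union = {1, 2, 3, 4, 5, 6, 7, 8, 9, 10}); every edge is covered by a bag; and for each vertex v the set of bags containing v is connected in the bag tree. The decomposition is therefore valid. The largest bag has 3 vertices, so the width is 2.

Yes; width 2.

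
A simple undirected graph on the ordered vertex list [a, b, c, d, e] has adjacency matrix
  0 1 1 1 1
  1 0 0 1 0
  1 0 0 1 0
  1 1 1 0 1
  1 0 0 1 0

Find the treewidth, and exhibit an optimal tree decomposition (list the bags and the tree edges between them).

The largest bag has 3 vertices, giving width 2; this decomposition certifies tw(G) ≤ 2. Conversely, {a, d, e} is a clique of size 3, and the vertices of any clique must share a bag in every tree decomposition; so some bag has ≥ 3 vertices and tw(G) ≥ 2. Combining the bounds, tw(G) = 2.

Treewidth 2.
One such decomposition:
Bags: B1 = {a, b, d}  B2 = {a, d, e}  B3 = {a, c, d}
Tree: B1–B2, B2–B3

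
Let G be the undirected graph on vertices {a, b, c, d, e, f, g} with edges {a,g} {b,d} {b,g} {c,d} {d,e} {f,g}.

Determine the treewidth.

1

A width-1 tree decomposition is:
Bags: B1 = {d, e}  B2 = {b, d}  B3 = {c, d}  B4 = {b, g}  B5 = {f, g}  B6 = {a, g}
Tree: B1–B2, B1–B3, B2–B4, B4–B5, B4–B6
The largest bag has 2 vertices, giving width 1; this decomposition certifies tw(G) ≤ 1. G has an edge, so its treewidth is at least 1. The upper and lower bounds meet at 1, so that is the treewidth.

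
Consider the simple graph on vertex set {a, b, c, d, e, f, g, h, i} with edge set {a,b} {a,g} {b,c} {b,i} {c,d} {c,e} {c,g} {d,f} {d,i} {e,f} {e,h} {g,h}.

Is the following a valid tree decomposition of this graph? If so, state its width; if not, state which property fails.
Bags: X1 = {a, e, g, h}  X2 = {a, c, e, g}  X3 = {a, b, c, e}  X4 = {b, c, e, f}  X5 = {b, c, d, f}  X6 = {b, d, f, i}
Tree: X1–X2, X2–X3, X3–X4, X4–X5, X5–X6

Yes; width 3.

Vertex coverage: the bags together contain {a, b, c, d, e, f, g, h, i}, the full vertex set. Edge coverage: each edge of G has both endpoints in at least one bag. Running intersection: for every vertex, the bags containing it form a connected subtree. All three properties hold, so this is a valid tree decomposition of width max|bag| − 1 = 3, and hence tw(G) ≤ 3.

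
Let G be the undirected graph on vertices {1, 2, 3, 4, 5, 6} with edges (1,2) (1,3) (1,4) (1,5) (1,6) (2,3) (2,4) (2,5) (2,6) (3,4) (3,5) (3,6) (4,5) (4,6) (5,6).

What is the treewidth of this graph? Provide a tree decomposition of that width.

Treewidth 5.
One optimal decomposition is:
Bags: B1 = {1, 2, 3, 4, 5, 6}
Tree: (single bag)

A single bag containing all 6 vertices is trivially a valid decomposition of width 5. Conversely, {1, 2, 3, 4, 5, 6} is a clique of size 6, and the vertices of any clique must share a bag in every tree decomposition; so some bag has ≥ 6 vertices and tw(G) ≥ 5. Therefore the treewidth is 5.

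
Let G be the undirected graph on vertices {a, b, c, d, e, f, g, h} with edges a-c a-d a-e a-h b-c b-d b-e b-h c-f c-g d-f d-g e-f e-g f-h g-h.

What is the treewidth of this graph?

4

A width-4 tree decomposition is:
Bags: B1 = {a, b, c, f, g}  B2 = {a, b, d, f, g}  B3 = {a, b, e, f, g}  B4 = {a, b, f, g, h}
Tree: B1–B2, B2–B3, B3–B4
Each bag holds 5 vertices, so the decomposition has width 4, which upper-bounds the treewidth. For the lower bound: the 5 vertex sets {b,c}, {d,f}, {a,e}, {g}, {h} are disjoint, each induces a connected subgraph, and every pair is joined by at least one edge of G. Contracting each set to a single vertex therefore yields K_{5} as a minor, and since treewidth is minor-monotone, tw(G) ≥ tw(K_{5}) = 4. Combining the bounds, tw(G) = 4.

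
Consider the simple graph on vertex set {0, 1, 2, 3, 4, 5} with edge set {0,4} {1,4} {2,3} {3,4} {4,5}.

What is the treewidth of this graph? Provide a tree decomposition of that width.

Each bag holds 2 vertices, so the decomposition has width 1, which upper-bounds the treewidth. Any graph with an edge has treewidth ≥ 1, and G has the edge 1–4. The upper and lower bounds meet at 1, so that is the treewidth.

Treewidth 1.
Bags: B1 = {1, 4}  B2 = {0, 4}  B3 = {3, 4}  B4 = {2, 3}  B5 = {4, 5}
Tree: B1–B2, B2–B3, B3–B4, B3–B5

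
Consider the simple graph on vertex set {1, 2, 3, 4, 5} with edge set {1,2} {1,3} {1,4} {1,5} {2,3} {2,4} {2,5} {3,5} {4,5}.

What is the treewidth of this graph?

A width-3 tree decomposition is:
Bags: B1 = {1, 2, 4, 5}  B2 = {1, 2, 3, 5}
Tree: B1–B2
Each bag holds 4 vertices, so the decomposition has width 3, which upper-bounds the treewidth. Conversely, {1, 2, 3, 5} is a clique of size 4, and the vertices of any clique must share a bag in every tree decomposition; so some bag has ≥ 4 vertices and tw(G) ≥ 3. Combining the bounds, tw(G) = 3.

3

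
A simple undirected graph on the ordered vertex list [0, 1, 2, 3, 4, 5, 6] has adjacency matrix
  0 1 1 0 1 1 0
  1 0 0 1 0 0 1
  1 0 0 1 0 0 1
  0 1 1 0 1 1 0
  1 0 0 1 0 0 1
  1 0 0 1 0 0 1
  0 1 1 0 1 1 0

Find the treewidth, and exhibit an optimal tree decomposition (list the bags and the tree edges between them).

Treewidth 3.
One optimal decomposition is:
Bags: B1 = {0, 1, 3, 6}  B2 = {0, 2, 3, 6}  B3 = {0, 3, 4, 6}  B4 = {0, 3, 5, 6}
Tree: B1–B2, B2–B3, B3–B4

The largest bag has 4 vertices, giving width 3; this decomposition certifies tw(G) ≤ 3. For the lower bound: the 4 vertex sets {1,6}, {2,3}, {0}, {4} are disjoint, each induces a connected subgraph, and every pair is joined by at least one edge of G. Contracting each set to a single vertex therefore yields K_{4} as a minor, and since treewidth is minor-monotone, tw(G) ≥ tw(K_{4}) = 3. Combining the bounds, tw(G) = 3.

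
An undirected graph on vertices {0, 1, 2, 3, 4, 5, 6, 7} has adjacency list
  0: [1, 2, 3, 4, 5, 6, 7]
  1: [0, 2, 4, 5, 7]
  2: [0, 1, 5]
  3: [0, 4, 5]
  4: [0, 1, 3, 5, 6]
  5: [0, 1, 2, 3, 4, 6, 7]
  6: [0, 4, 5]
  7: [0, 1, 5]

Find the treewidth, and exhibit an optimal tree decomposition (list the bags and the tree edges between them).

Every bag has size at most 4, so the width is 4 − 1 = 3 and tw(G) ≤ 3. Conversely, {0, 1, 2, 5} is a clique of size 4, and the vertices of any clique must share a bag in every tree decomposition; so some bag has ≥ 4 vertices and tw(G) ≥ 3. Combining the bounds, tw(G) = 3.

Treewidth 3.
One optimal decomposition is:
Bags: B1 = {0, 1, 5, 7}  B2 = {0, 1, 2, 5}  B3 = {0, 1, 4, 5}  B4 = {0, 3, 4, 5}  B5 = {0, 4, 5, 6}
Tree: B1–B2, B2–B3, B3–B4, B3–B5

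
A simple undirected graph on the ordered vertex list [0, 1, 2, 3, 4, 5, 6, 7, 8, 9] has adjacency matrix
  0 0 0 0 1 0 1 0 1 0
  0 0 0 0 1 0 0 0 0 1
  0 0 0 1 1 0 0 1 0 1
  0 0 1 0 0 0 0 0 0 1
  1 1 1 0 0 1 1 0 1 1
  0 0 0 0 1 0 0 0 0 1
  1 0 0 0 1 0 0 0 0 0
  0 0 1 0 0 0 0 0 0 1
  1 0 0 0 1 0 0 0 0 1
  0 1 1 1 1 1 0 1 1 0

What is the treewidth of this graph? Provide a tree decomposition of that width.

Treewidth 2.
One optimal decomposition is:
Bags: B1 = {4, 8, 9}  B2 = {4, 5, 9}  B3 = {2, 4, 9}  B4 = {2, 3, 9}  B5 = {0, 4, 8}  B6 = {2, 7, 9}  B7 = {0, 4, 6}  B8 = {1, 4, 9}
Tree: B1–B2, B1–B3, B3–B4, B1–B5, B3–B6, B5–B7, B2–B8

The largest bag has 3 vertices, giving width 2; this decomposition certifies tw(G) ≤ 2. For the lower bound, the 3 vertices {2, 3, 9} are pairwise adjacent, and any tree decomposition puts a clique entirely inside one bag — forcing width ≥ 2. Combining the bounds, tw(G) = 2.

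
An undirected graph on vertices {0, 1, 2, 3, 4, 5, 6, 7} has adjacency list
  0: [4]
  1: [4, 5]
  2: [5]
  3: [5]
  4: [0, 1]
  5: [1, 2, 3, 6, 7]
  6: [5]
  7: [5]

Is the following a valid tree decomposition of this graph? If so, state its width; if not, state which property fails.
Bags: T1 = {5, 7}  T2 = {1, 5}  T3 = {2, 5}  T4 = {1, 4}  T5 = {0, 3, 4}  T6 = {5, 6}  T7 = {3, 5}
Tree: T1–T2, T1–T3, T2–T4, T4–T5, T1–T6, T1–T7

No — bags containing vertex 3 are not connected in the tree.

A tree decomposition must satisfy three properties: every vertex lies in some bag; for every edge, both endpoints lie together in some bag; and for every vertex, the bags containing it form a connected subtree. Here bags containing vertex 3 are not connected in the tree, so the decomposition is invalid.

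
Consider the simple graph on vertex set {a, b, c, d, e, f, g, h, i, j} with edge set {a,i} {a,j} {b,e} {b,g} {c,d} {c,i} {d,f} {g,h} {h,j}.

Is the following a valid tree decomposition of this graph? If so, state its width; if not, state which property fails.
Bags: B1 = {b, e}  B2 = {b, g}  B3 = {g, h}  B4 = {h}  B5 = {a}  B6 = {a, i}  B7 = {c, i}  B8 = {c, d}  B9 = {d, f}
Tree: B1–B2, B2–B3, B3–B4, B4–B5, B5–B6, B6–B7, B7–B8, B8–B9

A tree decomposition must satisfy three properties: every vertex lies in some bag; for every edge, both endpoints lie together in some bag; and for every vertex, the bags containing it form a connected subtree. Here vertex j appears in no bag, so the decomposition is invalid.

No — vertex j appears in no bag.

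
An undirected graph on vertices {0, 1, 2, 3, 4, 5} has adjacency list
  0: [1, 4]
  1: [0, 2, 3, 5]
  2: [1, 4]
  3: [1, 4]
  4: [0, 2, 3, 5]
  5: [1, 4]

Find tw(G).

2

A width-2 tree decomposition is:
Bags: B1 = {0, 1, 4}  B2 = {1, 2, 4}  B3 = {1, 4, 5}  B4 = {1, 3, 4}
Tree: B1–B2, B2–B3, B3–B4
Every bag has size at most 3, so the width is 3 − 1 = 2 and tw(G) ≤ 2. For the lower bound, G contains the cycle 0–4–2–1–0, so G is not a forest; only forests have treewidth ≤ 1, hence tw(G) ≥ 2. Therefore the treewidth is 2.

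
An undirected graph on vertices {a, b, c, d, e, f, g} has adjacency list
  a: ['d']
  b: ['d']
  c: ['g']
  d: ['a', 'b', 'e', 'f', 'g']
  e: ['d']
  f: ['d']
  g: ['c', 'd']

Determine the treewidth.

A width-1 tree decomposition is:
Bags: B1 = {a, d}  B2 = {d, g}  B3 = {b, d}  B4 = {c, g}  B5 = {d, e}  B6 = {d, f}
Tree: B1–B2, B1–B3, B2–B4, B1–B5, B3–B6
Each bag holds 2 vertices, so the decomposition has width 1, which upper-bounds the treewidth. Any graph with an edge has treewidth ≥ 1, and G has the edge d–a. Therefore the treewidth is 1.

1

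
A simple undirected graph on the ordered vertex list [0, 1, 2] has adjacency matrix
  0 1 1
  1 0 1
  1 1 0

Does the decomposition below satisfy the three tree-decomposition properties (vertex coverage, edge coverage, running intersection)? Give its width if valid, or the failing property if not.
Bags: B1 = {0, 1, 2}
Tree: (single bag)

Checking the three conditions: (i) the bags cover all of {0, 1, 2}; (ii) for each edge, some bag contains both endpoints; (iii) the bags containing any fixed vertex form a subtree. All hold, so the decomposition is valid with width 3 − 1 = 2.

Yes; width 2.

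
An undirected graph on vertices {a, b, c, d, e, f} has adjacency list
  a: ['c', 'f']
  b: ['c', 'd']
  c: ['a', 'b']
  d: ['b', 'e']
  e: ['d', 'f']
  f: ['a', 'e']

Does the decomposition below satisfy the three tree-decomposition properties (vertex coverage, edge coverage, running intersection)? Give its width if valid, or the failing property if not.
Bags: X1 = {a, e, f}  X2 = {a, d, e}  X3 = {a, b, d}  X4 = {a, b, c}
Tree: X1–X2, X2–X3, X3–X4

Yes; width 2.

Every vertex of G appears in some bag (union = {a, b, c, d, e, f}); every edge is covered by a bag; and for each vertex v the set of bags containing v is connected in the bag tree. The decomposition is therefore valid. The largest bag has 3 vertices, so the width is 2.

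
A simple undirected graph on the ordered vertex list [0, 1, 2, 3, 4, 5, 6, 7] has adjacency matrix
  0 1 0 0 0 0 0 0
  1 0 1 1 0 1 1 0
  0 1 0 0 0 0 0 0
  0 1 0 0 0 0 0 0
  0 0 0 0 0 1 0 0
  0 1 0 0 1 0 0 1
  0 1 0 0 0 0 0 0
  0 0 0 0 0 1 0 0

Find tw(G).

A width-1 tree decomposition is:
Bags: B1 = {4, 5}  B2 = {1, 5}  B3 = {0, 1}  B4 = {1, 6}  B5 = {5, 7}  B6 = {1, 2}  B7 = {1, 3}
Tree: B1–B2, B2–B3, B3–B4, B1–B5, B4–B6, B2–B7
Every bag has size at most 2, so the width is 2 − 1 = 1 and tw(G) ≤ 1. G has an edge, so its treewidth is at least 1. Therefore the treewidth is 1.

1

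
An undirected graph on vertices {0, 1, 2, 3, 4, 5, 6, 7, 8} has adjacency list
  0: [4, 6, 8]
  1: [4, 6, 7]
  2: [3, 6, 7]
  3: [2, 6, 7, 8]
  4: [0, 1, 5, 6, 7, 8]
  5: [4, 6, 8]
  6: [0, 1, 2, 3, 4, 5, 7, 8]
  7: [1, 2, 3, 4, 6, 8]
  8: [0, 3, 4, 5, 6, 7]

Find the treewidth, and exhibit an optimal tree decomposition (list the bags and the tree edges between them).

Treewidth 3.
One optimal decomposition is:
Bags: B1 = {3, 6, 7, 8}  B2 = {4, 6, 7, 8}  B3 = {1, 4, 6, 7}  B4 = {2, 3, 6, 7}  B5 = {0, 4, 6, 8}  B6 = {4, 5, 6, 8}
Tree: B1–B2, B2–B3, B1–B4, B2–B5, B2–B6

Every bag has size at most 4, so the width is 4 − 1 = 3 and tw(G) ≤ 3. For the lower bound, the 4 vertices {2, 3, 6, 7} are pairwise adjacent, and any tree decomposition puts a clique entirely inside one bag — forcing width ≥ 3. Hence tw(G) = 3 exactly.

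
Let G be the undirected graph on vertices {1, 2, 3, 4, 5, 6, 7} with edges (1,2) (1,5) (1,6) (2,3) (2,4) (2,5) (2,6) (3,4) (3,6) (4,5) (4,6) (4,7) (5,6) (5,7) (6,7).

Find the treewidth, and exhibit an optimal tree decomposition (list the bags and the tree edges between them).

Every bag has size at most 4, so the width is 4 − 1 = 3 and tw(G) ≤ 3. Conversely, {1, 2, 5, 6} is a clique of size 4, and the vertices of any clique must share a bag in every tree decomposition; so some bag has ≥ 4 vertices and tw(G) ≥ 3. Hence tw(G) = 3 exactly.

Treewidth 3.
Bags: B1 = {2, 4, 5, 6}  B2 = {4, 5, 6, 7}  B3 = {1, 2, 5, 6}  B4 = {2, 3, 4, 6}
Tree: B1–B2, B1–B3, B1–B4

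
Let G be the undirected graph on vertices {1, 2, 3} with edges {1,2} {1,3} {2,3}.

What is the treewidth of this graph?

A width-2 tree decomposition is:
Bags: B1 = {1, 2, 3}
Tree: (single bag)
With just one bag of size 3, the width is 3 − 1 = 2, so tw(G) ≤ 2. On the other hand G contains the 3-clique {1, 2, 3}. A clique must lie in a single bag of any decomposition, so no decomposition can have width below 2. Combining the bounds, tw(G) = 2.

2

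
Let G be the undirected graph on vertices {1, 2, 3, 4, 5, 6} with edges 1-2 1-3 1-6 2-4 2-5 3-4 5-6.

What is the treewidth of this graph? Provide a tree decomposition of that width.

Every bag has size at most 3, so the width is 3 − 1 = 2 and tw(G) ≤ 2. Since 4–3–1–2–4 is a cycle in G, G is not acyclic. Forests are exactly the graphs of treewidth ≤ 1, so tw(G) ≥ 2. The upper and lower bounds meet at 2, so that is the treewidth.

Treewidth 2.
One such decomposition:
Bags: B1 = {2, 3, 4}  B2 = {1, 2, 3}  B3 = {1, 2, 5}  B4 = {1, 5, 6}
Tree: B1–B2, B2–B3, B3–B4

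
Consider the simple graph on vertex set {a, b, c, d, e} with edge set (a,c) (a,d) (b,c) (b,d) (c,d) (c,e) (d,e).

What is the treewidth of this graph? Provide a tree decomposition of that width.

Every bag has size at most 3, so the width is 3 − 1 = 2 and tw(G) ≤ 2. For the lower bound, the 3 vertices {c, d, e} are pairwise adjacent, and any tree decomposition puts a clique entirely inside one bag — forcing width ≥ 2. The upper and lower bounds meet at 2, so that is the treewidth.

Treewidth 2.
One such decomposition:
Bags: B1 = {b, c, d}  B2 = {a, c, d}  B3 = {c, d, e}
Tree: B1–B2, B1–B3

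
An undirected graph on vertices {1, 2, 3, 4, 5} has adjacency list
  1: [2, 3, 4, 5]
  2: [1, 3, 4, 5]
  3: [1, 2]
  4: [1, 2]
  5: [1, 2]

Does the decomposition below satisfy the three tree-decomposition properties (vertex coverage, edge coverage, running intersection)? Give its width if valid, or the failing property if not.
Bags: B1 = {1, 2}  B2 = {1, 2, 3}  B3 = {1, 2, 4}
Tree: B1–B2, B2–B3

A tree decomposition must satisfy three properties: every vertex lies in some bag; for every edge, both endpoints lie together in some bag; and for every vertex, the bags containing it form a connected subtree. Here vertex 5 appears in no bag, so the decomposition is invalid.

No — vertex 5 appears in no bag.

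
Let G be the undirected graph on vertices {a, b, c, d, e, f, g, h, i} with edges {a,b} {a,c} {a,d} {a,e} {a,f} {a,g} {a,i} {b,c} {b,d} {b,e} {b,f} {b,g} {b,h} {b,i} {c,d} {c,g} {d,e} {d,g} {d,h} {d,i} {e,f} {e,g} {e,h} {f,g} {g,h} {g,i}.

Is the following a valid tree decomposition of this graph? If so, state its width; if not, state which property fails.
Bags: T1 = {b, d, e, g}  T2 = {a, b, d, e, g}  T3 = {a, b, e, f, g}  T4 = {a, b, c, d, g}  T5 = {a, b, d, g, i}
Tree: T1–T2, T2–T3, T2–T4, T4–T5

A tree decomposition must satisfy three properties: every vertex lies in some bag; for every edge, both endpoints lie together in some bag; and for every vertex, the bags containing it form a connected subtree. Here vertex h appears in no bag, so the decomposition is invalid.

No — vertex h appears in no bag.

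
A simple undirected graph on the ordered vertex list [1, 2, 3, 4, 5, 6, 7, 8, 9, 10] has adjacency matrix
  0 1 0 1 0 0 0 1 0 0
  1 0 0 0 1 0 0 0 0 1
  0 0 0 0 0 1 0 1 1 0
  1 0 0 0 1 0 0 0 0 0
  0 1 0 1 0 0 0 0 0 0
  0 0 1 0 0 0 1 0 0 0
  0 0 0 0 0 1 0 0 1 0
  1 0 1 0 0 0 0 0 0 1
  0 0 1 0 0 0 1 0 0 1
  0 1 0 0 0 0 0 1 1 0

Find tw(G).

2

A width-2 tree decomposition is:
Bags: B1 = {3, 6, 7}  B2 = {3, 7, 9}  B3 = {3, 8, 9}  B4 = {8, 9, 10}  B5 = {1, 8, 10}  B6 = {1, 2, 10}  B7 = {1, 2, 4}  B8 = {2, 4, 5}
Tree: B1–B2, B2–B3, B3–B4, B4–B5, B5–B6, B6–B7, B7–B8
The largest bag has 3 vertices, giving width 2; this decomposition certifies tw(G) ≤ 2. The edges 6–7–9–3–6 form a cycle, so G is not a tree and its treewidth is at least 2. The upper and lower bounds meet at 2, so that is the treewidth.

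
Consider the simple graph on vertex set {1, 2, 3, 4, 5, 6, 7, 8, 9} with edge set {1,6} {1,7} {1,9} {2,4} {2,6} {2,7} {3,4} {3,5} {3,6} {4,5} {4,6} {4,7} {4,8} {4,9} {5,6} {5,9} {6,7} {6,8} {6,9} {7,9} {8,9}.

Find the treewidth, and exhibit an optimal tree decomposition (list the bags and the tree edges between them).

Treewidth 3.
One such decomposition:
Bags: B1 = {4, 6, 8, 9}  B2 = {4, 6, 7, 9}  B3 = {1, 6, 7, 9}  B4 = {4, 5, 6, 9}  B5 = {2, 4, 6, 7}  B6 = {3, 4, 5, 6}
Tree: B1–B2, B2–B3, B2–B4, B2–B5, B4–B6

The largest bag has 4 vertices, giving width 3; this decomposition certifies tw(G) ≤ 3. Conversely, {1, 6, 7, 9} is a clique of size 4, and the vertices of any clique must share a bag in every tree decomposition; so some bag has ≥ 4 vertices and tw(G) ≥ 3. Combining the bounds, tw(G) = 3.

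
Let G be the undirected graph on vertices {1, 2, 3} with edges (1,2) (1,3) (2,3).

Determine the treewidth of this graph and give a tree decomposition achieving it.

With just one bag of size 3, the width is 3 − 1 = 2, so tw(G) ≤ 2. Conversely, {1, 2, 3} is a clique of size 3, and the vertices of any clique must share a bag in every tree decomposition; so some bag has ≥ 3 vertices and tw(G) ≥ 2. Therefore the treewidth is 2.

Treewidth 2.
One optimal decomposition is:
Bags: B1 = {1, 2, 3}
Tree: (single bag)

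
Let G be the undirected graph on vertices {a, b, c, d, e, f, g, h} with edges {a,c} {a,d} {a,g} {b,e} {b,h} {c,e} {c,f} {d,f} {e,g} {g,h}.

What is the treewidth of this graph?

A width-2 tree decomposition is:
Bags: B1 = {b, g, h}  B2 = {b, e, g}  B3 = {a, e, g}  B4 = {a, c, e}  B5 = {a, c, d}  B6 = {c, d, f}
Tree: B1–B2, B2–B3, B3–B4, B4–B5, B5–B6
Every bag has size at most 3, so the width is 3 − 1 = 2 and tw(G) ≤ 2. For the lower bound, G contains the cycle h–b–e–g–h, so G is not a forest; only forests have treewidth ≤ 1, hence tw(G) ≥ 2. The upper and lower bounds meet at 2, so that is the treewidth.

2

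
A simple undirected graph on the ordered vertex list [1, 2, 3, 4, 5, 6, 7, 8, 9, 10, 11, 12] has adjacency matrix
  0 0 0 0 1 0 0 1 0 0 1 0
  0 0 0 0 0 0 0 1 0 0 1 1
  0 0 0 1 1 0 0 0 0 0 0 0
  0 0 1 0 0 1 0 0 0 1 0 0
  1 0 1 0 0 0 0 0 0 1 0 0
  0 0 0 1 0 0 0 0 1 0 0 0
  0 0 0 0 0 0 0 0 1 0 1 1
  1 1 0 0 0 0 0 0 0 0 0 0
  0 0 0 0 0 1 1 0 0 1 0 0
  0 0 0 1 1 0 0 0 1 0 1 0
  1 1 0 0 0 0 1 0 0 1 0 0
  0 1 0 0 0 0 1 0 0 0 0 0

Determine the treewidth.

A width-3 tree decomposition is:
Bags: B1 = {3, 4, 6, 9}  B2 = {3, 4, 9, 10}  B3 = {3, 5, 9, 10}  B4 = {5, 7, 9, 10}  B5 = {5, 7, 10, 11}  B6 = {1, 5, 7, 11}  B7 = {1, 7, 11, 12}  B8 = {1, 2, 11, 12}  B9 = {1, 2, 8, 12}
Tree: B1–B2, B2–B3, B3–B4, B4–B5, B5–B6, B6–B7, B7–B8, B8–B9
The largest bag has 4 vertices, giving width 3; this decomposition certifies tw(G) ≤ 3. For the lower bound: the 4 vertex sets {3,4,6}, {9}, {10}, {1,5,7,11} are disjoint, each induces a connected subgraph, and every pair is joined by at least one edge of G. Contracting each set to a single vertex therefore yields K_{4} as a minor, and since treewidth is minor-monotone, tw(G) ≥ tw(K_{4}) = 3. The upper and lower bounds meet at 3, so that is the treewidth.

3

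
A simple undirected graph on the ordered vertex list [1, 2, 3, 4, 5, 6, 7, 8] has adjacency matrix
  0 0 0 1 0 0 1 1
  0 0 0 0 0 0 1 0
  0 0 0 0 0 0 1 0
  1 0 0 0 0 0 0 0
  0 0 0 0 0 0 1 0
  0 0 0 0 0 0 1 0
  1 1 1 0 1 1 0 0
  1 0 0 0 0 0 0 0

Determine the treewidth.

1

A width-1 tree decomposition is:
Bags: B1 = {1, 7}  B2 = {2, 7}  B3 = {1, 4}  B4 = {5, 7}  B5 = {6, 7}  B6 = {1, 8}  B7 = {3, 7}
Tree: B1–B2, B1–B3, B2–B4, B4–B5, B1–B6, B4–B7
The largest bag has 2 vertices, giving width 1; this decomposition certifies tw(G) ≤ 1. G has an edge, so its treewidth is at least 1. Combining the bounds, tw(G) = 1.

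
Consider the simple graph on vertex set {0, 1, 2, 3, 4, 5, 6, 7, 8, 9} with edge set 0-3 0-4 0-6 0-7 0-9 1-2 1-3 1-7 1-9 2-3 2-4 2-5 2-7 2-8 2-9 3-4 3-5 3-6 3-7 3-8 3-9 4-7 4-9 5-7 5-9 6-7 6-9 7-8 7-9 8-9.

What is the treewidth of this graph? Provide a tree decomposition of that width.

Every bag has size at most 5, so the width is 5 − 1 = 4 and tw(G) ≤ 4. On the other hand G contains the 5-clique {0, 3, 4, 7, 9}. A clique must lie in a single bag of any decomposition, so no decomposition can have width below 4. Hence tw(G) = 4 exactly.

Treewidth 4.
Bags: B1 = {2, 3, 4, 7, 9}  B2 = {0, 3, 4, 7, 9}  B3 = {1, 2, 3, 7, 9}  B4 = {0, 3, 6, 7, 9}  B5 = {2, 3, 7, 8, 9}  B6 = {2, 3, 5, 7, 9}
Tree: B1–B2, B1–B3, B2–B4, B3–B5, B3–B6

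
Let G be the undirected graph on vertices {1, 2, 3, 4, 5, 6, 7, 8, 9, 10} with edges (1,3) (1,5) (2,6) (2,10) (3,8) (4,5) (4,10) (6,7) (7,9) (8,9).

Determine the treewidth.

A width-2 tree decomposition is:
Bags: B1 = {6, 7, 9}  B2 = {2, 6, 9}  B3 = {2, 9, 10}  B4 = {4, 9, 10}  B5 = {4, 5, 9}  B6 = {1, 5, 9}  B7 = {1, 3, 9}  B8 = {3, 8, 9}
Tree: B1–B2, B2–B3, B3–B4, B4–B5, B5–B6, B6–B7, B7–B8
The largest bag has 3 vertices, giving width 2; this decomposition certifies tw(G) ≤ 2. Since 9–7–6–2–10–4–5–1–3–8–9 is a cycle in G, G is not acyclic. Forests are exactly the graphs of treewidth ≤ 1, so tw(G) ≥ 2. Therefore the treewidth is 2.

2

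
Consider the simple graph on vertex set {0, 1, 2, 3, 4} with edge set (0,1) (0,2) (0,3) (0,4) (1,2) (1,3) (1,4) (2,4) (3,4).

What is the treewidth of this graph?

3

A width-3 tree decomposition is:
Bags: B1 = {0, 1, 3, 4}  B2 = {0, 1, 2, 4}
Tree: B1–B2
The largest bag has 4 vertices, giving width 3; this decomposition certifies tw(G) ≤ 3. For the lower bound, the 4 vertices {0, 1, 2, 4} are pairwise adjacent, and any tree decomposition puts a clique entirely inside one bag — forcing width ≥ 3. Combining the bounds, tw(G) = 3.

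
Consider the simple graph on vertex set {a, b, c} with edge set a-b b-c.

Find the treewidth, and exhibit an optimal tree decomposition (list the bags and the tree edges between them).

Every bag has size at most 2, so the width is 2 − 1 = 1 and tw(G) ≤ 1. G has an edge, so its treewidth is at least 1. The upper and lower bounds meet at 1, so that is the treewidth.

Treewidth 1.
Bags: B1 = {a, b}  B2 = {b, c}
Tree: B1–B2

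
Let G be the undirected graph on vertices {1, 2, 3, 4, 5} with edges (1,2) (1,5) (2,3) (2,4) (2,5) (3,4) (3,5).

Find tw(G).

2

A width-2 tree decomposition is:
Bags: B1 = {2, 3, 5}  B2 = {2, 3, 4}  B3 = {1, 2, 5}
Tree: B1–B2, B1–B3
Every bag has size at most 3, so the width is 3 − 1 = 2 and tw(G) ≤ 2. On the other hand G contains the 3-clique {1, 2, 5}. A clique must lie in a single bag of any decomposition, so no decomposition can have width below 2. Hence tw(G) = 2 exactly.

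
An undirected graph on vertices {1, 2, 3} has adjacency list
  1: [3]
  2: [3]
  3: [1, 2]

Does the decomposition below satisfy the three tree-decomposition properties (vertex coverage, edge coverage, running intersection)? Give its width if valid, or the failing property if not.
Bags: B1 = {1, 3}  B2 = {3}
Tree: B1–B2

No — vertex 2 appears in no bag.

A tree decomposition must satisfy three properties: every vertex lies in some bag; for every edge, both endpoints lie together in some bag; and for every vertex, the bags containing it form a connected subtree. Here vertex 2 appears in no bag, so the decomposition is invalid.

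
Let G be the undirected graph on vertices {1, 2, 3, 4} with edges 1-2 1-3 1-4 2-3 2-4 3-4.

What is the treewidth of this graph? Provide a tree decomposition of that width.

With just one bag of size 4, the width is 4 − 1 = 3, so tw(G) ≤ 3. Conversely, {1, 2, 3, 4} is a clique of size 4, and the vertices of any clique must share a bag in every tree decomposition; so some bag has ≥ 4 vertices and tw(G) ≥ 3. Therefore the treewidth is 3.

Treewidth 3.
Bags: B1 = {1, 2, 3, 4}
Tree: (single bag)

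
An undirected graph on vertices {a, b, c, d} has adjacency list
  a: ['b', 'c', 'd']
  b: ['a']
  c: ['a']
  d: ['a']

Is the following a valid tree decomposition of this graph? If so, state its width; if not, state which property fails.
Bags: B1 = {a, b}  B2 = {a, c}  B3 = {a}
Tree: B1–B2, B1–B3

A tree decomposition must satisfy three properties: every vertex lies in some bag; for every edge, both endpoints lie together in some bag; and for every vertex, the bags containing it form a connected subtree. Here vertex d appears in no bag, so the decomposition is invalid.

No — vertex d appears in no bag.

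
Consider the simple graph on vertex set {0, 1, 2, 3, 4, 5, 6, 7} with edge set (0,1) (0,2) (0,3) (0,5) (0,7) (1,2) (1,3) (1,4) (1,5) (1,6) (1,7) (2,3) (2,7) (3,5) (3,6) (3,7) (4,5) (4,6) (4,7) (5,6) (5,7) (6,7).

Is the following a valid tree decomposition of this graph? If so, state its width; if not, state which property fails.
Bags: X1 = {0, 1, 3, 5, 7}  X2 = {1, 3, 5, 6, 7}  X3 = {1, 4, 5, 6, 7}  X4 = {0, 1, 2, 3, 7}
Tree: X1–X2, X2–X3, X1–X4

Every vertex of G appears in some bag (union = {0, 1, 2, 3, 4, 5, 6, 7}); every edge is covered by a bag; and for each vertex v the set of bags containing v is connected in the bag tree. The decomposition is therefore valid. The largest bag has 5 vertices, so the width is 4.

Yes; width 4.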